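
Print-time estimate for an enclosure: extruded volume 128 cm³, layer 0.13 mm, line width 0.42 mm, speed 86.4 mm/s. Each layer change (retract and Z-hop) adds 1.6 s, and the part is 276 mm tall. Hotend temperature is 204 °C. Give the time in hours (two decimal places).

8.48 hours

Extrusion cross-section = 0.13 × 0.42, so 0.0546 mm².
Toolpath length = 128 cm³ / 0.0546 mm² = 128000 / 0.0546 = 2344322.3 mm.
Extrusion time = 2344322.3 / 86.4 = 27133.4 s.
Number of layers: 276 / 0.13 → 2124 (rounded up).
Z-hop total: 2124 × 1.6 → 3398.4 s.
Altogether 27133.4 + 3398.4 = 30531.8 s, i.e. 8.48 hours.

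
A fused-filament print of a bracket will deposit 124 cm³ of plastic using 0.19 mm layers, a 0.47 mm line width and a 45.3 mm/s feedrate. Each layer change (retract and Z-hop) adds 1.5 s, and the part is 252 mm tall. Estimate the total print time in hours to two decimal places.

Bead cross-section = 0.19 × 0.47, so 0.0893 mm².
Path length: 124000 mm³ / 0.0893 mm² → 1388577.8 mm.
Print-move time = 1388577.8 / 45.3, so 30652.9 s.
Layer count = ceil(252 / 0.19) = 1327.
Layer-change overhead = 1327 × 1.5, so 1990.5 s.
Total = 30652.9 + 1990.5 = 32643.4 s = 9.07 hours.

9.07 hours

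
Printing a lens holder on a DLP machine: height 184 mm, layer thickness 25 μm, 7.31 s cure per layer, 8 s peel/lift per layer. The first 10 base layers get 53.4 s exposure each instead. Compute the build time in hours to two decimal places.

Layers = ⌈184/0.025⌉ = 7360.
Bottom layers = 10 × (53.4 + 8) = 614 s.
Normal layers: 7350 × (7.31 + 8) → 112528.5 s.
Total = 614 + 112528.5 = 113142.5 s = 31.43 hours.

31.43 hours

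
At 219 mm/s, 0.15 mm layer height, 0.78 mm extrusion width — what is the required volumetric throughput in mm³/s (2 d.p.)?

Extrusion cross-section = 0.15 × 0.78, so 0.117 mm².
Q = v·A = 219 × 0.117 = 25.62 mm³/s.

25.62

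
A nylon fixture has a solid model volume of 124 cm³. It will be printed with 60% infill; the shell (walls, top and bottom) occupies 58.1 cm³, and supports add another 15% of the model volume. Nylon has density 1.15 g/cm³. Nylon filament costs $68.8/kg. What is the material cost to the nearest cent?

Volume inside the shell = 124 − 58.1 = 65.9 cm³.
Infill volume = 0.60 × 65.9, so 39.54 cm³.
Support: 0.15 × 124 → 18.6 cm³.
Total printed volume = 58.1 + 39.54 + 18.6 = 116.24 cm³.
Mass: 116.24 × 1.15 → 133.676 g.
At $68.8/kg: 133.676/1000 × 68.8 = $9.20.

$9.20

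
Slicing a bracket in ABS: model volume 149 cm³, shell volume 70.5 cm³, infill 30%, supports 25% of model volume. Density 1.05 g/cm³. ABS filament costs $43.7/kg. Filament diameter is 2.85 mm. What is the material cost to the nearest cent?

$6.02

Interior volume = 149 − 70.5 = 78.5 cm³.
Deposited infill = 0.30 × 78.5, so 23.55 cm³.
Support: 0.25 × 149 → 37.25 cm³.
Total extruded: 70.5 + 23.55 + 37.25 → 131.3 cm³.
Mass: 131.3 × 1.05 → 137.865 g.
Cost = 137.865 g / 1000 × $43.7/kg = $6.02.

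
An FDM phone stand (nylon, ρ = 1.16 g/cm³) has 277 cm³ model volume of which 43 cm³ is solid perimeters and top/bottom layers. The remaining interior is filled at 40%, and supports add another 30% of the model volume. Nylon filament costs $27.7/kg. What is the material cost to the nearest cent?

$7.06

Volume inside the shell: 277 − 43 → 234 cm³.
Infill volume = 0.40 × 234 = 93.6 cm³.
Support = 0.30 × 277 = 83.1 cm³.
Deposited volume = 43 + 93.6 + 83.1 = 219.7 cm³.
Mass: 219.7 × 1.16 → 254.852 g.
Cost = 254.852 g / 1000 × $27.7/kg = $7.06.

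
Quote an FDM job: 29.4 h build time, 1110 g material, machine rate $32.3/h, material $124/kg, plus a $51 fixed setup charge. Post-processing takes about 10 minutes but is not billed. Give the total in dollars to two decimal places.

$1138.26

Machine cost: 32.3 × 29.4 → $949.62.
Feedstock cost = 124 × 1110/1000, so $137.64.
Adding setup: 949.62 + 137.64 + 51 → $1138.26.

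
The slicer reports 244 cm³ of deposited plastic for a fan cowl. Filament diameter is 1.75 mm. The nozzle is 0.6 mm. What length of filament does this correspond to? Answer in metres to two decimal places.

Cross-section of 1.75 mm filament: π·(1.75/2)² = 2.4053 mm².
Length = 244 cm³ / 2.4053 mm² = 244000 / 2.4053 = 101442.65 mm = 101.44 m.

101.44 m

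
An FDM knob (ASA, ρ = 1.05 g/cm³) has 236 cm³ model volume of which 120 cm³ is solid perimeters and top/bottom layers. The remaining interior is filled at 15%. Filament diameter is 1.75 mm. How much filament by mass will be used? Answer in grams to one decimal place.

Volume inside the shell = 236 − 120, so 116 cm³.
Infill volume = 0.15 × 116, so 17.4 cm³.
Deposited volume = 120 + 17.4, so 137.4 cm³.
Mass: 137.4 × 1.05 → 144.27 g.

144.3 g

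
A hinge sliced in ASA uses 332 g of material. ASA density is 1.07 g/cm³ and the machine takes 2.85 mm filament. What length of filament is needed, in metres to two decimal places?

Volume = 332 g / 1.07 g·cm⁻³ = 310.2804 cm³ = 310280.4 mm³.
Cross-section of 2.85 mm filament: π·(2.85/2)² = 6.3794 mm².
Length = 310280.4 / 6.3794 = 48637.87 mm = 48.64 m.

48.64 m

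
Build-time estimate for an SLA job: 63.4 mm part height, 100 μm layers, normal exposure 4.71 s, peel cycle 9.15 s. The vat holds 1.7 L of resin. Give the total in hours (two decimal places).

2.44 hours

Layer count = ceil(63.4 / 0.1) = 634.
Per-layer time: 4.71 + 9.15 → 13.86 s.
Total = 634 × 13.86 = 8787.24 s = 2.44 hours.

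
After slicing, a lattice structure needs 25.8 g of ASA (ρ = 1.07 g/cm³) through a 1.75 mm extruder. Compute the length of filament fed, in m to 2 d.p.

10.02 m

Extruded volume: 25.8/1.07 = 24.1121 cm³ (24112.1 mm³).
Cross-section of 1.75 mm filament: π·(1.75/2)² = 2.4053 mm².
L = V/A = 24112.1/2.4053 = 10024.57 mm → 10.02 m.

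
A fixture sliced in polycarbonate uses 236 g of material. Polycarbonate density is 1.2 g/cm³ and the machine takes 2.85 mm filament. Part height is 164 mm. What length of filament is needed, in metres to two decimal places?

Extruded volume: 236/1.2 = 196.6667 cm³ (196666.7 mm³).
A = π r² = π × 1.425² = 6.3794 mm².
L = V/A = 196666.7/6.3794 = 30828.4 mm → 30.83 m.

30.83 m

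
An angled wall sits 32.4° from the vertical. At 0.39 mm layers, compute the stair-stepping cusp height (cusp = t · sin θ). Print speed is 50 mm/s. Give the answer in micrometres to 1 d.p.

sin(32.4°) = 0.5358, so cusp = 0.39 × 0.5358 = 0.208962 mm → 209.0 μm.

209.0 μm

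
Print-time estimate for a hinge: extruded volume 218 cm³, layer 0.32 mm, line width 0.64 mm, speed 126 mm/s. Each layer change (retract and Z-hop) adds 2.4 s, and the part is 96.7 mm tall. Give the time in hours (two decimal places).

2.55 hours

Extrusion cross-section = 0.32 × 0.64, so 0.2048 mm².
Path length: 218000 mm³ / 0.2048 mm² → 1064453.1 mm.
Extrusion time: 1064453.1 / 126 → 8448 s.
Layers = ⌈96.7/0.32⌉ = 303.
Layer-change overhead: 303 × 2.4 → 727.2 s.
Altogether 8448 + 727.2 = 9175.2 s, i.e. 2.55 hours.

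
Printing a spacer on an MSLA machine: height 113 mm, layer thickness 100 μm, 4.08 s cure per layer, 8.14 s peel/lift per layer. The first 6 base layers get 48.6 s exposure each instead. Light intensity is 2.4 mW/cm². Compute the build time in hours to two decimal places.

3.91 hours

Layers = ⌈113/0.1⌉ = 1130.
Base layers = 6 × (48.6 + 8.14), so 340.44 s.
Regular layers = 1124 × (4.08 + 8.14) = 13735.28 s.
Sum: 340.44 + 13735.28 = 14075.72 s → 3.91 hours.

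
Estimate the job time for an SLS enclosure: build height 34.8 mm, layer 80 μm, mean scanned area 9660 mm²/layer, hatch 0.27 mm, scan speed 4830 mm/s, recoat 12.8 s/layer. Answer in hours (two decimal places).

2.44 hours

Layer count = ceil(34.8 / 0.08) = 435.
Per-layer scan distance = 9660 / 0.27 = 35777.8 mm.
Scan time per layer: 35777.8 / 4830 → 7.4074 s.
Time per layer: 7.4074 + 12.8 → 20.2074 s.
435 layers × 20.2074 s/layer = 8790.219 s, i.e. 2.44 hours.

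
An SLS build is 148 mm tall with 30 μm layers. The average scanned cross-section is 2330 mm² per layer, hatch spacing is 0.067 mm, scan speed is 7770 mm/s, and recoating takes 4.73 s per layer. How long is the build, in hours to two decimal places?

Layers = ⌈148/0.03⌉ = 4934.
Scan path per layer = 2330 / 0.067 = 34776.1 mm.
Laser time per layer: 34776.1 / 7770 → 4.4757 s.
Per-layer time = 4.4757 + 4.73 = 9.2057 s.
Total: 4934 × 9.2057 s = 45420.9238 s → 12.62 hours.

12.62 hours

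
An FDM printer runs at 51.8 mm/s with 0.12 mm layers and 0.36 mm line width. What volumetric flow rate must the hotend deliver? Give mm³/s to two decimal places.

2.24

A = 0.12 × 0.36 = 0.0432 mm².
Volumetric flow = 51.8 × 0.0432 = 2.24 mm³/s.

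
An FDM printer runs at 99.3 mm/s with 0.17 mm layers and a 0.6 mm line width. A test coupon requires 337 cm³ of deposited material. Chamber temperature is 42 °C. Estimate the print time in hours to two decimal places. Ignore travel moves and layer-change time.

9.24 hours

Bead cross-section = 0.17 × 0.6 = 0.102 mm².
Total extruded path = 337000/0.102 = 3303921.6 mm.
Print-move time = 3303921.6 / 99.3 = 33272.1 s.
In the requested units: 33272.1 s = 9.24 hours.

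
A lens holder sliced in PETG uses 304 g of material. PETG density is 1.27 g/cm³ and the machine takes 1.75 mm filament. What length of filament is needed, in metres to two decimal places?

Volume = 304 g / 1.27 g·cm⁻³ = 239.3701 cm³ = 239370.1 mm³.
Filament cross-section = π × (1.75/2)² = 2.4053 mm².
L = V/A = 239370.1/2.4053 = 99517.77 mm → 99.52 m.

99.52 m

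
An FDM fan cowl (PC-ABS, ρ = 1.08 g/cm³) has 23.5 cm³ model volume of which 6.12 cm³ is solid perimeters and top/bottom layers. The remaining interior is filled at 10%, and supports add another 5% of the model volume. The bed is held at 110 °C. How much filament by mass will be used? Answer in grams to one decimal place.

9.8 g

Volume inside the shell: 23.5 − 6.12 → 17.38 cm³.
Infill volume = 0.10 × 17.38, so 1.738 cm³.
Support = 0.05 × 23.5, so 1.175 cm³.
Deposited volume: 6.12 + 1.738 + 1.175 → 9.033 cm³.
Mass: 9.033 × 1.08 → 9.75564 g.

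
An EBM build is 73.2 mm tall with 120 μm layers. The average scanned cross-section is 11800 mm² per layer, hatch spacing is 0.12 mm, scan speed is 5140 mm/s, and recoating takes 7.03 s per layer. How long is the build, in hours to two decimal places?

4.43 hours

Layer count = ceil(73.2 / 0.12) = 610.
Scan path per layer = 11800 / 0.12, so 98333.3 mm.
Beam time per layer: 98333.3 / 5140 → 19.131 s.
Layer cycle: 19.131 + 7.03 → 26.161 s.
Total: 610 × 26.161 s = 15958.21 s → 4.43 hours.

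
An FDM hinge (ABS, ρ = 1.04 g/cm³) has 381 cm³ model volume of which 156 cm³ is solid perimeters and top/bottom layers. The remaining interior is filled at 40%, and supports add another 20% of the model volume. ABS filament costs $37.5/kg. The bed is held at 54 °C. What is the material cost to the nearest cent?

Volume inside the shell = 381 − 156, so 225 cm³.
Infill deposited = 0.40 × 225, so 90 cm³.
Support = 0.20 × 381 = 76.2 cm³.
Total extruded: 156 + 90 + 76.2 → 322.2 cm³.
Mass = 322.2 × 1.04, so 335.088 g.
Cost = 335.088 g / 1000 × $37.5/kg = $12.57.

$12.57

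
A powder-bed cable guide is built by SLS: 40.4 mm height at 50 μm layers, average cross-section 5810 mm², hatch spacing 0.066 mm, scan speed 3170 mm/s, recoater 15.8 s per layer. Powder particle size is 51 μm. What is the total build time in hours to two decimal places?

Layers = ⌈40.4/0.05⌉ = 808.
Hatch length per layer = 5810 / 0.066, so 88030.3 mm.
Laser time per layer = 88030.3 / 3170, so 27.7698 s.
Layer cycle = 27.7698 + 15.8, so 43.5698 s.
808 layers × 43.5698 s/layer = 35204.3984 s, i.e. 9.78 hours.

9.78 hours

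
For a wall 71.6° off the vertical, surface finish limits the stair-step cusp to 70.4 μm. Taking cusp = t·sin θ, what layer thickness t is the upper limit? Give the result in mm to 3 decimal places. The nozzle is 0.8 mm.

Layer height = cusp / sin(71.6°) = 0.0704 / 0.9489 = 0.074 mm.

0.074 mm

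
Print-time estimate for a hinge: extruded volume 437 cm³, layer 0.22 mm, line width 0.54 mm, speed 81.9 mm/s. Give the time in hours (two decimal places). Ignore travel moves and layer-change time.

12.48 hours

Line area = 0.22 × 0.54, so 0.1188 mm².
Total extruded path = 437000/0.1188 = 3678451.2 mm.
Print-move time: 3678451.2 / 81.9 → 44913.9 s.
In the requested units: 44913.9 s = 12.48 hours.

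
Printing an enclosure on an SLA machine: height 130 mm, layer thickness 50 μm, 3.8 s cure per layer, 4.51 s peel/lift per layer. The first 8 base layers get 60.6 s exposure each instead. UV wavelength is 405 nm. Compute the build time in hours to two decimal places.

6.13 hours

Number of layers: 130 / 0.05 → 2600 (rounded up).
Base layers = 8 × (60.6 + 4.51) = 520.88 s.
Remaining layers = 2592 × (3.8 + 4.51) = 21539.52 s.
Total = 520.88 + 21539.52 = 22060.4 s = 6.13 hours.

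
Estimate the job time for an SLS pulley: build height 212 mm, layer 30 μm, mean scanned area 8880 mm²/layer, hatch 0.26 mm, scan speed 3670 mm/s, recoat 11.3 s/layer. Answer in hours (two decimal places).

Layers = ⌈212/0.03⌉ = 7067.
Scan path per layer = 8880 / 0.26 = 34153.8 mm.
Laser time per layer = 34153.8 / 3670, so 9.3062 s.
Per-layer time: 9.3062 + 11.3 → 20.6062 s.
7067 layers × 20.6062 s/layer = 145624.0154 s, i.e. 40.45 hours.

40.45 hours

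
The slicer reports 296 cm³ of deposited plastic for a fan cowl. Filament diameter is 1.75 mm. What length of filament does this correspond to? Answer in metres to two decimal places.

Filament cross-section = π × (1.75/2)² = 2.4053 mm².
Length = 296 cm³ / 2.4053 mm² = 296000 / 2.4053 = 123061.57 mm = 123.06 m.

123.06 m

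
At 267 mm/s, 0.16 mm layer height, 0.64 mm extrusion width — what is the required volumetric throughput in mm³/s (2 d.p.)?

Extrusion cross-section = 0.16 × 0.64 = 0.1024 mm².
Volumetric flow = 267 × 0.1024 = 27.34 mm³/s.

27.34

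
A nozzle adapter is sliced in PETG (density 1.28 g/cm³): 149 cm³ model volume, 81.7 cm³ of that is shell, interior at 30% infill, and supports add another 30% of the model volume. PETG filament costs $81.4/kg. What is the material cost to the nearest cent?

Interior volume = 149 − 81.7 = 67.3 cm³.
Deposited infill: 0.30 × 67.3 → 20.19 cm³.
Support = 0.30 × 149, so 44.7 cm³.
Deposited volume: 81.7 + 20.19 + 44.7 → 146.59 cm³.
Mass = 146.59 × 1.28 = 187.6352 g.
At $81.4/kg: 187.6352/1000 × 81.4 = $15.27.

$15.27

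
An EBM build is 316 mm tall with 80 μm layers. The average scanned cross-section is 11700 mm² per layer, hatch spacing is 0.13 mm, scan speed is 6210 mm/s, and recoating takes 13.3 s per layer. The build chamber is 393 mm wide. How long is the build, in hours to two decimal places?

30.49 hours

Number of layers: 316 / 0.08 → 3950 (rounded up).
Hatch length per layer = 11700 / 0.13 = 90000 mm.
Beam time per layer: 90000 / 6210 → 14.4928 s.
Layer cycle = 14.4928 + 13.3, so 27.7928 s.
Build time = 3950 × 27.7928 = 109781.56 s = 30.49 hours.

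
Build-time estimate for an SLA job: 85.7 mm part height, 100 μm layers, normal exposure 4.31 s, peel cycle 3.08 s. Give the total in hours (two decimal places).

1.76 hours

Number of layers: 85.7 / 0.1 → 857 (rounded up).
Per-layer time = 4.31 + 3.08 = 7.39 s.
Build time: 857 × 7.39 s = 6333.23 s, i.e. 1.76 hours.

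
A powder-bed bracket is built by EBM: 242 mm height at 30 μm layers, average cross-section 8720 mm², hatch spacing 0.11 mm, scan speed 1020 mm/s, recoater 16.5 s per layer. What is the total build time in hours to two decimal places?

Number of layers: 242 / 0.03 → 8067 (rounded up).
Scan path per layer = 8720 / 0.11 = 79272.7 mm.
Per-layer scan time: 79272.7 / 1020 → 77.7183 s.
Per-layer time = 77.7183 + 16.5 = 94.2183 s.
Total: 8067 × 94.2183 s = 760059.0261 s → 211.13 hours.

211.13 hours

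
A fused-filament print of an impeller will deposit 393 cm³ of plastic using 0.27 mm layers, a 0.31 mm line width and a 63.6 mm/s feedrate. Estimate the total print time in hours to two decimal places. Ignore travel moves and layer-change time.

Extrusion cross-section = 0.27 × 0.31 = 0.0837 mm².
Total extruded path = 393000/0.0837 = 4695340.5 mm.
Time extruding = 4695340.5 / 63.6, so 73826.1 s.
That's 73826.1 s → 20.51 hours.

20.51 hours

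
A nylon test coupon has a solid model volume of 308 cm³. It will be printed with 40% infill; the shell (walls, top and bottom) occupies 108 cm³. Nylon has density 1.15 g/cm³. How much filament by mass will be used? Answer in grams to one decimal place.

216.2 g

Infill region: 308 − 108 → 200 cm³.
Infill volume = 0.40 × 200 = 80 cm³.
Total extruded: 108 + 80 → 188 cm³.
Mass: 188 × 1.15 → 216.2 g.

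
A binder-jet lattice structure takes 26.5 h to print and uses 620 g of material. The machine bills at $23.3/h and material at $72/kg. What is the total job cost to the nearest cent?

Machine-time cost = 23.3 × 26.5 = $617.45.
Material cost: 72 × 620/1000 → $44.64.
Total = 617.45 + 44.64 = $662.09.

$662.09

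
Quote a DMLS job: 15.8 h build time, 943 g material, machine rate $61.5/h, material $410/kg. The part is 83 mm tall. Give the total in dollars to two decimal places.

Time charge = 61.5 × 15.8 = $971.70.
Material cost: 410 × 943/1000 → $386.63.
Job cost: 971.70 + 386.63 = $1358.33.

$1358.33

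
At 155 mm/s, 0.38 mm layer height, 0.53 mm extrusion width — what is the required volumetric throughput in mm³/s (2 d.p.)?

A = 0.38 × 0.53 = 0.2014 mm².
Q = v·A = 155 × 0.2014 = 31.22 mm³/s.

31.22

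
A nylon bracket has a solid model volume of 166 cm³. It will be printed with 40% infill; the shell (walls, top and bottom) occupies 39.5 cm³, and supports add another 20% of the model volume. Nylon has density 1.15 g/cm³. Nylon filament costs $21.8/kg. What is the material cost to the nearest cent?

$3.09

Volume inside the shell: 166 − 39.5 → 126.5 cm³.
Infill deposited = 0.40 × 126.5 = 50.6 cm³.
Support = 0.20 × 166 = 33.2 cm³.
Total printed volume = 39.5 + 50.6 + 33.2, so 123.3 cm³.
Mass = 123.3 × 1.15, so 141.795 g.
At $21.8/kg: 141.795/1000 × 21.8 = $3.09.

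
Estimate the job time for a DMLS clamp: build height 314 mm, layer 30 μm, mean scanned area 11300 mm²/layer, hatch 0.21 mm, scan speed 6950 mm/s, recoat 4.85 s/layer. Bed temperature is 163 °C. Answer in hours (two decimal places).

36.61 hours

Layer count = ceil(314 / 0.03) = 10467.
Hatch length per layer = 11300 / 0.21 = 53809.5 mm.
Per-layer scan time = 53809.5 / 6950, so 7.7424 s.
Time per layer = 7.7424 + 4.85, so 12.5924 s.
Build time = 10467 × 12.5924 = 131804.6508 s = 36.61 hours.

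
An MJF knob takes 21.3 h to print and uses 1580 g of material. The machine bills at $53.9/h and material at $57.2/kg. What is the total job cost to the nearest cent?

Time charge = 53.9 × 21.3, so $1148.07.
Material charge = 57.2 × 1580/1000 = $90.376.
Job cost: 1148.07 + 90.376 = 1238.446 ≈ $1238.45.

$1238.45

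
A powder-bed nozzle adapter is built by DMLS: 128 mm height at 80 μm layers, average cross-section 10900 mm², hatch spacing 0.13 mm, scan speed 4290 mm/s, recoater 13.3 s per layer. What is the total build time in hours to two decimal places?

Layer count = ceil(128 / 0.08) = 1600.
Scan path per layer = 10900 / 0.13 = 83846.2 mm.
Scan time per layer = 83846.2 / 4290, so 19.5446 s.
Layer cycle = 19.5446 + 13.3 = 32.8446 s.
1600 layers × 32.8446 s/layer = 52551.36 s, i.e. 14.60 hours.

14.60 hours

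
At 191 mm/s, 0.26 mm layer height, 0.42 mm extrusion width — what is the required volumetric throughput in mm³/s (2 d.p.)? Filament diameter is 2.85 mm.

Extrusion cross-section = 0.26 × 0.42, so 0.1092 mm².
Q = v·A = 191 × 0.1092 = 20.86 mm³/s.

20.86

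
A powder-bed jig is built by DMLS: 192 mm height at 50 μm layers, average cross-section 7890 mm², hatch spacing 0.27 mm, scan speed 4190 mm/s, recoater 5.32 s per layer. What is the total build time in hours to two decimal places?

Layers = ⌈192/0.05⌉ = 3840.
Scan path per layer = 7890 / 0.27 = 29222.2 mm.
Scan time per layer = 29222.2 / 4190 = 6.9743 s.
Time per layer = 6.9743 + 5.32 = 12.2943 s.
Build time = 3840 × 12.2943 = 47210.112 s = 13.11 hours.

13.11 hours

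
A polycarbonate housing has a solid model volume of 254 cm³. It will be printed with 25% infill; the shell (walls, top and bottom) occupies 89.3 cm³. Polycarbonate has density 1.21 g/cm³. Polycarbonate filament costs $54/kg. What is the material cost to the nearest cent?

$8.53

Volume inside the shell = 254 − 89.3 = 164.7 cm³.
Deposited infill = 0.25 × 164.7 = 41.175 cm³.
Total extruded: 89.3 + 41.175 → 130.475 cm³.
Mass = 130.475 × 1.21 = 157.87475 g.
At $54/kg: 157.87475/1000 × 54 = $8.53.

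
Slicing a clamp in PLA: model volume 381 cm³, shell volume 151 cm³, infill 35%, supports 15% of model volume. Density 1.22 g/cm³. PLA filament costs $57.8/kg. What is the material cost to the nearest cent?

$20.35

Interior volume = 381 − 151 = 230 cm³.
Deposited infill = 0.35 × 230, so 80.5 cm³.
Support = 0.15 × 381, so 57.15 cm³.
Total extruded: 151 + 80.5 + 57.15 → 288.65 cm³.
Mass = 288.65 × 1.22 = 352.153 g.
At $57.8/kg: 352.153/1000 × 57.8 = $20.35.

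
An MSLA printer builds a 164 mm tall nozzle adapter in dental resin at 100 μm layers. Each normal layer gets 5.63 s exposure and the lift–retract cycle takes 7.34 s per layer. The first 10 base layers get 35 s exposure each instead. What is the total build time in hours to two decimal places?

5.99 hours

Number of layers: 164 / 0.1 → 1640 (rounded up).
Burn-in layers: 10 × (35 + 7.34) → 423.4 s.
Regular layers = 1630 × (5.63 + 7.34) = 21141.1 s.
Sum: 423.4 + 21141.1 = 21564.5 s → 5.99 hours.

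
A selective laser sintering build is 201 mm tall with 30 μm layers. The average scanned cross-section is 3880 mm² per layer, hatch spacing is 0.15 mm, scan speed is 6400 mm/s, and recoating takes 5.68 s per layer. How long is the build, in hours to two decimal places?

Layers = ⌈201/0.03⌉ = 6700.
Hatch length per layer = 3880 / 0.15 = 25866.7 mm.
Per-layer scan time: 25866.7 / 6400 → 4.0417 s.
Time per layer = 4.0417 + 5.68 = 9.7217 s.
Total: 6700 × 9.7217 s = 65135.39 s → 18.09 hours.

18.09 hours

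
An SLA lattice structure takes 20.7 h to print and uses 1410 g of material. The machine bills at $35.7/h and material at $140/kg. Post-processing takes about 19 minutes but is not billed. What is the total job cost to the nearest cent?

$936.39

Machine-time cost = 35.7 × 20.7, so $738.99.
Material cost = 140 × 1410/1000, so $197.40.
Job cost: 738.99 + 197.40 = $936.39.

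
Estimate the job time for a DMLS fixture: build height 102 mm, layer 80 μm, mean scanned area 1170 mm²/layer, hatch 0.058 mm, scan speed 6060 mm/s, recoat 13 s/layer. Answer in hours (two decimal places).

5.78 hours

Number of layers: 102 / 0.08 → 1275 (rounded up).
Hatch length per layer: 1170 / 0.058 → 20172.4 mm.
Scan time per layer: 20172.4 / 6060 → 3.3288 s.
Layer cycle: 3.3288 + 13 → 16.3288 s.
1275 layers × 16.3288 s/layer = 20819.22 s, i.e. 5.78 hours.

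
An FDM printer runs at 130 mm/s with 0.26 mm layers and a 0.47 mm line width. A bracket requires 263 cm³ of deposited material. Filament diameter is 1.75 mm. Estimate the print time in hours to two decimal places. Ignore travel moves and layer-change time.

4.60 hours

Bead cross-section: 0.26 × 0.47 → 0.1222 mm².
Path length: 263000 mm³ / 0.1222 mm² → 2152209.5 mm.
Extrusion time = 2152209.5 / 130 = 16555.5 s.
Converting: 16555.5 s = 4.60 hours.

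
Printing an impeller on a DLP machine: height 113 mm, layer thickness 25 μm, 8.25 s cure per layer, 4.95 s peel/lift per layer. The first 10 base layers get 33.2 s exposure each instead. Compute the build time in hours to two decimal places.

Layers = ⌈113/0.025⌉ = 4520.
Burn-in layers = 10 × (33.2 + 4.95) = 381.5 s.
Normal layers = 4510 × (8.25 + 4.95) = 59532 s.
Sum: 381.5 + 59532 = 59913.5 s → 16.64 hours.

16.64 hours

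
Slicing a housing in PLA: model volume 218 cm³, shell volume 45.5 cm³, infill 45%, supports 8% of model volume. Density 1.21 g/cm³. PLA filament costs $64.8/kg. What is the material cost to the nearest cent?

$11.02

Interior volume: 218 − 45.5 → 172.5 cm³.
Infill deposited = 0.45 × 172.5 = 77.625 cm³.
Support: 0.08 × 218 → 17.44 cm³.
Deposited volume = 45.5 + 77.625 + 17.44, so 140.565 cm³.
Mass = 140.565 × 1.21, so 170.08365 g.
At $64.8/kg: 170.08365/1000 × 64.8 = $11.02.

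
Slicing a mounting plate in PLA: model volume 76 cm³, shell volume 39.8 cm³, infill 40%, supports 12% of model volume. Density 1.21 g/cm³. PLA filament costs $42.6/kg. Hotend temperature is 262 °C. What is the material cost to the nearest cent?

$3.27

Interior volume = 76 − 39.8, so 36.2 cm³.
Deposited infill = 0.40 × 36.2, so 14.48 cm³.
Support: 0.12 × 76 → 9.12 cm³.
Deposited volume = 39.8 + 14.48 + 9.12 = 63.4 cm³.
Mass = 63.4 × 1.21 = 76.714 g.
Cost = 76.714 g / 1000 × $42.6/kg = $3.27.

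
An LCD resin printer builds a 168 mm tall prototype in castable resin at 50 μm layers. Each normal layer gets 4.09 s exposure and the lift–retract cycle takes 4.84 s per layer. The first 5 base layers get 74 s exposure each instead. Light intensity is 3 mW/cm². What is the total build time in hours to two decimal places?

8.43 hours

Layer count = ceil(168 / 0.05) = 3360.
Bottom layers = 5 × (74 + 4.84) = 394.2 s.
Regular layers: 3355 × (4.09 + 4.84) → 29960.15 s.
Sum: 394.2 + 29960.15 = 30354.35 s → 8.43 hours.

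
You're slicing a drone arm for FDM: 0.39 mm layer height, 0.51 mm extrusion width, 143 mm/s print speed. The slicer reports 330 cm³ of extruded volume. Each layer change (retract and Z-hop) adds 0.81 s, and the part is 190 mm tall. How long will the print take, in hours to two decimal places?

3.33 hours

Bead cross-section = 0.39 × 0.51 = 0.1989 mm².
Total extruded path = 330000/0.1989 = 1659125.2 mm.
Extrusion time = 1659125.2 / 143 = 11602.3 s.
Number of layers: 190 / 0.39 → 488 (rounded up).
Non-print overhead = 488 × 0.81, so 395.28 s.
Total = 11602.3 + 395.28 = 11997.58 s = 3.33 hours.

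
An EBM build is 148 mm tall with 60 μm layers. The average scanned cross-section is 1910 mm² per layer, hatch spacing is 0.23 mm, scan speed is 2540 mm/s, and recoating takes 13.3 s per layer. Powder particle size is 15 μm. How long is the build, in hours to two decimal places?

Layers = ⌈148/0.06⌉ = 2467.
Scan path per layer: 1910 / 0.23 → 8304.3 mm.
Scan time per layer = 8304.3 / 2540, so 3.2694 s.
Time per layer = 3.2694 + 13.3, so 16.5694 s.
Total: 2467 × 16.5694 s = 40876.7098 s → 11.35 hours.

11.35 hours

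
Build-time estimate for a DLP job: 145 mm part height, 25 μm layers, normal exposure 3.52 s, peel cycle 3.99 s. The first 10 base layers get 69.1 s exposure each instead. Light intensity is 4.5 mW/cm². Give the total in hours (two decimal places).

Layers = ⌈145/0.025⌉ = 5800.
Base layers: 10 × (69.1 + 3.99) → 730.9 s.
Normal layers = 5790 × (3.52 + 3.99) = 43482.9 s.
Sum: 730.9 + 43482.9 = 44213.8 s → 12.28 hours.

12.28 hours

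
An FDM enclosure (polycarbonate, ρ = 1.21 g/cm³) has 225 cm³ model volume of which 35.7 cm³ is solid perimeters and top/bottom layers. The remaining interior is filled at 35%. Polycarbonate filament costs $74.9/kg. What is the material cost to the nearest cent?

Interior volume = 225 − 35.7 = 189.3 cm³.
Infill deposited: 0.35 × 189.3 → 66.255 cm³.
Total extruded: 35.7 + 66.255 → 101.955 cm³.
Mass = 101.955 × 1.21 = 123.36555 g.
At $74.9/kg: 123.36555/1000 × 74.9 = $9.24.

$9.24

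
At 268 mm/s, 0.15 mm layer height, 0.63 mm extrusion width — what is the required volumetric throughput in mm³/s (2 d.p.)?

25.33

Bead cross-section = 0.15 × 0.63 = 0.0945 mm².
Volumetric flow = 268 × 0.0945 = 25.33 mm³/s.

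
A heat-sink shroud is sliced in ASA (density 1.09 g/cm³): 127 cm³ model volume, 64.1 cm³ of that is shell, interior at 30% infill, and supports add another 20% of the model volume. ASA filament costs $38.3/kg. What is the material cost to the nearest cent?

$4.52

Volume inside the shell = 127 − 64.1, so 62.9 cm³.
Infill deposited: 0.30 × 62.9 → 18.87 cm³.
Support = 0.20 × 127 = 25.4 cm³.
Deposited volume = 64.1 + 18.87 + 25.4 = 108.37 cm³.
Mass = 108.37 × 1.09, so 118.1233 g.
At $38.3/kg: 118.1233/1000 × 38.3 = $4.52.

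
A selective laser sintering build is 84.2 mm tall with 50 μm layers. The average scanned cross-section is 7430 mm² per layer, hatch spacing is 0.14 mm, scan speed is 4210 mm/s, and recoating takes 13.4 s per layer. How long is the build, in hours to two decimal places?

12.17 hours

Number of layers: 84.2 / 0.05 → 1684 (rounded up).
Hatch length per layer = 7430 / 0.14 = 53071.4 mm.
Scan time per layer = 53071.4 / 4210, so 12.606 s.
Time per layer: 12.606 + 13.4 → 26.006 s.
Build time = 1684 × 26.006 = 43794.104 s = 12.17 hours.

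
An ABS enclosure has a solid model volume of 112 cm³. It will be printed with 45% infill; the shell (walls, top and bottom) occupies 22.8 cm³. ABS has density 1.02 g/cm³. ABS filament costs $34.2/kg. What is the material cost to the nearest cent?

$2.20

Volume inside the shell = 112 − 22.8, so 89.2 cm³.
Infill volume = 0.45 × 89.2, so 40.14 cm³.
Total extruded = 22.8 + 40.14, so 62.94 cm³.
Mass = 62.94 × 1.02 = 64.1988 g.
At $34.2/kg: 64.1988/1000 × 34.2 = $2.20.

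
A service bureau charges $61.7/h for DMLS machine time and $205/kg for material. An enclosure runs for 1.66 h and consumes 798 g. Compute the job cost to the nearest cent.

$266.01

Machine cost: 61.7 × 1.66 → $102.422.
Material cost = 205 × 798/1000 = $163.59.
Job cost: 102.422 + 163.59 = 266.012 ≈ $266.01.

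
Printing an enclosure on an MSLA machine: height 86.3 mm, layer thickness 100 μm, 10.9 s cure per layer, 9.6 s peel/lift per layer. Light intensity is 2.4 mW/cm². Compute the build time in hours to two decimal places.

Number of layers: 86.3 / 0.1 → 863 (rounded up).
Per-layer time = 10.9 + 9.6 = 20.5 s.
Total = 863 × 20.5 = 17691.5 s = 4.91 hours.

4.91 hours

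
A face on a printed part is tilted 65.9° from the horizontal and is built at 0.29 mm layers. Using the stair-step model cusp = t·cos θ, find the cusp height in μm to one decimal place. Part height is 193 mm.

h_c = t·cos θ = 0.29 × 0.4083 = 0.118407 mm (118.4 μm).

118.4 μm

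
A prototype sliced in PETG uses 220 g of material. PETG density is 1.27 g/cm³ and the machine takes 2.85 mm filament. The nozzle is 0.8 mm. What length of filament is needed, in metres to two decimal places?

Volume = 220 g / 1.27 g·cm⁻³ = 173.2283 cm³ = 173228.3 mm³.
A = π r² = π × 1.425² = 6.3794 mm².
Length = 173228.3 / 6.3794 = 27154.32 mm = 27.15 m.

27.15 m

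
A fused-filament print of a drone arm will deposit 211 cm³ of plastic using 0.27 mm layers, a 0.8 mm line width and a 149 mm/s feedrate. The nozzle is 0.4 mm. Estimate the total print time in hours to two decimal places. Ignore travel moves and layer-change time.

1.82 hours

Bead cross-section: 0.27 × 0.8 → 0.216 mm².
Path length: 211000 mm³ / 0.216 mm² → 976851.9 mm.
Print-move time: 976851.9 / 149 → 6556.1 s.
Converting: 6556.1 s = 1.82 hours.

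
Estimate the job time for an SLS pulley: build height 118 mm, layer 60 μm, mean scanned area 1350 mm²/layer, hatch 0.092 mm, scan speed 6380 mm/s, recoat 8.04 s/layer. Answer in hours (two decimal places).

Layers = ⌈118/0.06⌉ = 1967.
Hatch length per layer = 1350 / 0.092 = 14673.9 mm.
Laser time per layer = 14673.9 / 6380 = 2.3 s.
Per-layer time = 2.3 + 8.04 = 10.34 s.
Total: 1967 × 10.34 s = 20338.78 s → 5.65 hours.

5.65 hours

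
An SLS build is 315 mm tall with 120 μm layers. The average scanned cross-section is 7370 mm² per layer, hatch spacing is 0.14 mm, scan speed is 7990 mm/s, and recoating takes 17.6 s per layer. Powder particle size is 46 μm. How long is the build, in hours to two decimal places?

17.64 hours

Layers = ⌈315/0.12⌉ = 2625.
Hatch length per layer = 7370 / 0.14, so 52642.9 mm.
Per-layer scan time: 52642.9 / 7990 → 6.5886 s.
Time per layer: 6.5886 + 17.6 → 24.1886 s.
2625 layers × 24.1886 s/layer = 63495.075 s, i.e. 17.64 hours.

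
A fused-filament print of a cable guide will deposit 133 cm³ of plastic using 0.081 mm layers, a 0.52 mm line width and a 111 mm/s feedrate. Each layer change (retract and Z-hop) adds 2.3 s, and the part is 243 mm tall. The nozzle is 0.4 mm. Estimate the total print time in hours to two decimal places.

Bead cross-section: 0.081 × 0.52 → 0.04212 mm².
Total extruded path = 133000/0.04212 = 3157644.8 mm.
Time extruding = 3157644.8 / 111, so 28447.3 s.
Layer count = ceil(243 / 0.081) = 3000.
Layer-change overhead = 3000 × 2.3, so 6900 s.
Total = 28447.3 + 6900 = 35347.3 s = 9.82 hours.

9.82 hours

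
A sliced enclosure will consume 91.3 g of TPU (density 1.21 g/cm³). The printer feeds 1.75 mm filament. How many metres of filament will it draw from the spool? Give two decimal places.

31.37 m

Volume = 91.3 g / 1.21 g·cm⁻³ = 75.4545 cm³ = 75454.5 mm³.
Cross-section of 1.75 mm filament: π·(1.75/2)² = 2.4053 mm².
L = V/A = 75454.5/2.4053 = 31370.1 mm → 31.37 m.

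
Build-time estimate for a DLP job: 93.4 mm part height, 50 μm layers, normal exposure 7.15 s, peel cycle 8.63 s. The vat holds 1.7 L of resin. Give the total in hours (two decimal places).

8.19 hours

Layers = ⌈93.4/0.05⌉ = 1868.
Per-layer time = 7.15 + 8.63, so 15.78 s.
Build time: 1868 × 15.78 s = 29477.04 s, i.e. 8.19 hours.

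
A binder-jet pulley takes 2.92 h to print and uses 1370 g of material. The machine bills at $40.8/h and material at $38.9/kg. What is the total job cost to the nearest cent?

$172.43

Machine cost = 40.8 × 2.92 = $119.136.
Material cost = 38.9 × 1370/1000 = $53.293.
Job cost: 119.136 + 53.293 = 172.429 ≈ $172.43.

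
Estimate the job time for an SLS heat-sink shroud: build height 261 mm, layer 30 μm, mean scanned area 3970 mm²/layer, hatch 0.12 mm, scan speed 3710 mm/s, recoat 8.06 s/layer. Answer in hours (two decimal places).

41.03 hours

Layer count = ceil(261 / 0.03) = 8700.
Per-layer scan distance = 3970 / 0.12, so 33083.3 mm.
Scan time per layer: 33083.3 / 3710 → 8.9173 s.
Layer cycle: 8.9173 + 8.06 → 16.9773 s.
Build time = 8700 × 16.9773 = 147702.51 s = 41.03 hours.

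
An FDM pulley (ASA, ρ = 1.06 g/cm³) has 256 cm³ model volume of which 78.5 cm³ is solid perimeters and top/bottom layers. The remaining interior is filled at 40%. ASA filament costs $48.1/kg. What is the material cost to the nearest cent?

$7.62

Infill region: 256 − 78.5 → 177.5 cm³.
Deposited infill = 0.40 × 177.5 = 71 cm³.
Deposited volume = 78.5 + 71 = 149.5 cm³.
Mass = 149.5 × 1.06, so 158.47 g.
At $48.1/kg: 158.47/1000 × 48.1 = $7.62.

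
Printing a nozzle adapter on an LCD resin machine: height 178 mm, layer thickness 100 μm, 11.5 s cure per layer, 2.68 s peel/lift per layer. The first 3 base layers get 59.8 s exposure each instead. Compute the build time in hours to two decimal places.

Number of layers: 178 / 0.1 → 1780 (rounded up).
Burn-in layers = 3 × (59.8 + 2.68) = 187.44 s.
Remaining layers = 1777 × (11.5 + 2.68), so 25197.86 s.
Total = 187.44 + 25197.86 = 25385.3 s = 7.05 hours.

7.05 hours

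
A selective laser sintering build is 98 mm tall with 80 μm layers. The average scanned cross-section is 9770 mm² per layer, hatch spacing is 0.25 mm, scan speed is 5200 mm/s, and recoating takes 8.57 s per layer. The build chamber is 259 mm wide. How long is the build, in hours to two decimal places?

5.47 hours

Layers = ⌈98/0.08⌉ = 1225.
Per-layer scan distance = 9770 / 0.25, so 39080 mm.
Per-layer scan time = 39080 / 5200 = 7.5154 s.
Layer cycle = 7.5154 + 8.57, so 16.0854 s.
Total: 1225 × 16.0854 s = 19704.615 s → 5.47 hours.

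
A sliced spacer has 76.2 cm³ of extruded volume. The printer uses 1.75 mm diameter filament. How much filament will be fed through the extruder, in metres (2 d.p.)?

31.68 m

Cross-section of 1.75 mm filament: π·(1.75/2)² = 2.4053 mm².
L = 76200 mm³ / 2.4053 mm² = 31680.04 mm, i.e. 31.68 m.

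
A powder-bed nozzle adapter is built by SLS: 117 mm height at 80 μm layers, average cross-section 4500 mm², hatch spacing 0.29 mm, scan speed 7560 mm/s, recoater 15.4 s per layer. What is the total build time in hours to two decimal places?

Number of layers: 117 / 0.08 → 1463 (rounded up).
Hatch length per layer = 4500 / 0.29, so 15517.2 mm.
Per-layer scan time: 15517.2 / 7560 → 2.0525 s.
Per-layer time: 2.0525 + 15.4 → 17.4525 s.
1463 layers × 17.4525 s/layer = 25533.0075 s, i.e. 7.09 hours.

7.09 hours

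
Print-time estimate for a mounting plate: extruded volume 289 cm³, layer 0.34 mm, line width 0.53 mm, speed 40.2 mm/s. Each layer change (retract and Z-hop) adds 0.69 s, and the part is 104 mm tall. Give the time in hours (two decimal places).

Extrusion cross-section: 0.34 × 0.53 → 0.1802 mm².
Path length: 289000 mm³ / 0.1802 mm² → 1603773.6 mm.
Extrusion time: 1603773.6 / 40.2 → 39894.9 s.
Layers = ⌈104/0.34⌉ = 306.
Z-hop total = 306 × 0.69 = 211.14 s.
Total = 39894.9 + 211.14 = 40106.04 s = 11.14 hours.

11.14 hours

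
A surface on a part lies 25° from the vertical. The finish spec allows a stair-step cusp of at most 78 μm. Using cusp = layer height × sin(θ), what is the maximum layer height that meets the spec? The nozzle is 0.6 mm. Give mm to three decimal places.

Layer height = cusp / sin(25°) = 0.078 / 0.4226 = 0.185 mm.

0.185 mm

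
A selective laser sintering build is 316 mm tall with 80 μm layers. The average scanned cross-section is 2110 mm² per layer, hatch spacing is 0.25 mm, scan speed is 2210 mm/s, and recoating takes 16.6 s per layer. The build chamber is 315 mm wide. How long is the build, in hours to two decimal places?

22.40 hours

Number of layers: 316 / 0.08 → 3950 (rounded up).
Scan path per layer = 2110 / 0.25 = 8440 mm.
Scan time per layer: 8440 / 2210 → 3.819 s.
Time per layer = 3.819 + 16.6 = 20.419 s.
Total: 3950 × 20.419 s = 80655.05 s → 22.40 hours.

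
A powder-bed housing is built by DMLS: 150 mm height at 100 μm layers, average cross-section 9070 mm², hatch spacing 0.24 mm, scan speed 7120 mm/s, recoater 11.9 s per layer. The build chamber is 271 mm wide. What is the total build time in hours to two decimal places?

7.17 hours

Layers = ⌈150/0.1⌉ = 1500.
Scan path per layer = 9070 / 0.24, so 37791.7 mm.
Per-layer scan time = 37791.7 / 7120, so 5.3078 s.
Layer cycle: 5.3078 + 11.9 → 17.2078 s.
Total: 1500 × 17.2078 s = 25811.7 s → 7.17 hours.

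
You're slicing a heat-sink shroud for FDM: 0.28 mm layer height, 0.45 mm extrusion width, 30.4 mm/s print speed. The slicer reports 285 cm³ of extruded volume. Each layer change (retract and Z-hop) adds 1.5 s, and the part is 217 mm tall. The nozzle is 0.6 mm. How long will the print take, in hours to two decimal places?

20.99 hours

Line area: 0.28 × 0.45 → 0.126 mm².
Path length: 285000 mm³ / 0.126 mm² → 2261904.8 mm.
Extrusion time = 2261904.8 / 30.4 = 74404.8 s.
Layer count = ceil(217 / 0.28) = 775.
Layer-change overhead = 775 × 1.5 = 1162.5 s.
Total = 74404.8 + 1162.5 = 75567.3 s = 20.99 hours.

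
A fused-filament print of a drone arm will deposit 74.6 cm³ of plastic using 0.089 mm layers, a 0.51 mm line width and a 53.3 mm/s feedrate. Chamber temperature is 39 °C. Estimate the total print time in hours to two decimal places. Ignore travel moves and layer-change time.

8.57 hours

Extrusion cross-section = 0.089 × 0.51 = 0.04539 mm².
Toolpath length = 74.6 cm³ / 0.04539 mm² = 74600 / 0.04539 = 1643533.8 mm.
Print-move time = 1643533.8 / 53.3 = 30835.5 s.
That's 30835.5 s → 8.57 hours.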